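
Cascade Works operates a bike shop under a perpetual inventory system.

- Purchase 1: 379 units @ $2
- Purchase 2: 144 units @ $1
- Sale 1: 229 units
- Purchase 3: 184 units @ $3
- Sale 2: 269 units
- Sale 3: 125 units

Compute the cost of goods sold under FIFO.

COGS = $1,202

Sale 1 (229) [FIFO — oldest first]: 229 @ $2 = $458
Sale 2 (269) [FIFO — oldest first]: 150 @ $2 + 119 @ $1 = $419
Sale 3 (125) [FIFO — oldest first]: 25 @ $1 + 100 @ $3 = $325
Total COGS = $458 + $419 + $325 = $1,202
Ending inventory: 84 @ $3 = $252
Check: goods available $1,454 = COGS $1,202 + ending $252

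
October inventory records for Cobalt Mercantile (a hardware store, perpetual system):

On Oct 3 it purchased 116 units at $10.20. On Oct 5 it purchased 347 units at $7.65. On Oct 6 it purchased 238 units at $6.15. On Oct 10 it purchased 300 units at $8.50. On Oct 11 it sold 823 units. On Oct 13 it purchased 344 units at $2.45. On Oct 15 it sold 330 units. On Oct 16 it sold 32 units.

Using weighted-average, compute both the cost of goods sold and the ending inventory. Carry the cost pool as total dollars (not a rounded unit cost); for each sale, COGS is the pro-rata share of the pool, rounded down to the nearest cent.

COGS = $8,007.97; ending inventory = $686.28

After Oct 3: 116 on hand, pool $1,183.20 (≈ $10.2000 each)
After Oct 5: 463 on hand, pool $3,837.75 (≈ $8.2889 each)
After Oct 6: 701 on hand, pool $5,301.45 (≈ $7.5627 each)
After Oct 10: 1001 on hand, pool $7,851.45 (≈ $7.8436 each)
Oct 11, sell 823: 823/1001 × $7,851.45 → $6,455.28
After Oct 13: 522 on hand, pool $2,238.97 (≈ $4.2892 each)
Oct 15, sell 330: 330/522 × $2,238.97 → $1,415.44
Oct 16, sell 32: 32/192 × $823.53 → $137.25
Total COGS = $6,455.28 + $1,415.44 + $137.25 = $8,007.97
Ending inventory (cost pool remaining) = $686.28
Check: goods available $8,694.25 = COGS $8,007.97 + ending $686.28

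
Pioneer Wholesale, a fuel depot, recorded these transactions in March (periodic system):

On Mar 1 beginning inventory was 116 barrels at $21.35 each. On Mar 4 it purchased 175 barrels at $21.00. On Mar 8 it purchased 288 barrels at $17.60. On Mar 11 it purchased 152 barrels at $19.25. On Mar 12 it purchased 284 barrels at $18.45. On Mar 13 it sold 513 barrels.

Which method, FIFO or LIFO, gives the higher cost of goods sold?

FIFO

FIFO COGS: 116 @ $21.35 + 175 @ $21.00 + 222 @ $17.60 = $10,058.80
LIFO COGS: 284 @ $18.45 + 152 @ $19.25 + 77 @ $17.60 = $9,521.00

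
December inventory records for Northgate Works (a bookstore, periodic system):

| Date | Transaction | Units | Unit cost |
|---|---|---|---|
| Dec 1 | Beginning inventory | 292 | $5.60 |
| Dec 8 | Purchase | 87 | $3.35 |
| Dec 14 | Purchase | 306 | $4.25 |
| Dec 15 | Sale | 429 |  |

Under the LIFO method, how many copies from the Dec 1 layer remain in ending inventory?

Dec 15, 429 sold [LIFO — newest first]: 306 @ $4.25 + 87 @ $3.35 + 36 @ $5.60 = $1,793.55
Ending inventory: 256 @ $5.60 = $1,433.60

256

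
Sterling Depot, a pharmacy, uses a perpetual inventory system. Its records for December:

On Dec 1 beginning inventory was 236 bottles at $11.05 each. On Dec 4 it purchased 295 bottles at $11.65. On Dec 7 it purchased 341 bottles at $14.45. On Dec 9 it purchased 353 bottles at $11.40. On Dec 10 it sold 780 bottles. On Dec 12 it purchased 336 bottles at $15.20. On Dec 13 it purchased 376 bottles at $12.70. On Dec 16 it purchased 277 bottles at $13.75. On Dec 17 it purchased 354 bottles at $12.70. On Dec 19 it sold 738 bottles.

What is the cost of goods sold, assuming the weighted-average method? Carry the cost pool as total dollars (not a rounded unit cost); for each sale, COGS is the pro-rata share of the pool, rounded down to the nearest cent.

COGS = $19,303.80

After Dec 1: 236 on hand, pool $2,607.80 (≈ $11.0500 each)
After Dec 4: 531 on hand, pool $6,044.55 (≈ $11.3833 each)
After Dec 7: 872 on hand, pool $10,972.00 (≈ $12.5826 each)
After Dec 9: 1225 on hand, pool $14,996.20 (≈ $12.2418 each)
Dec 10, sell 780: 780/1225 × $14,996.20 → $9,548.60
After Dec 12: 781 on hand, pool $10,554.80 (≈ $13.5145 each)
After Dec 13: 1157 on hand, pool $15,330.00 (≈ $13.2498 each)
After Dec 16: 1434 on hand, pool $19,138.75 (≈ $13.3464 each)
After Dec 17: 1788 on hand, pool $23,634.55 (≈ $13.2184 each)
Dec 19, sell 738: 738/1788 × $23,634.55 → $9,755.20
Total COGS = $9,548.60 + $9,755.20 = $19,303.80
Ending inventory (cost pool remaining) = $13,879.35
Check: goods available $33,183.15 = COGS $19,303.80 + ending $13,879.35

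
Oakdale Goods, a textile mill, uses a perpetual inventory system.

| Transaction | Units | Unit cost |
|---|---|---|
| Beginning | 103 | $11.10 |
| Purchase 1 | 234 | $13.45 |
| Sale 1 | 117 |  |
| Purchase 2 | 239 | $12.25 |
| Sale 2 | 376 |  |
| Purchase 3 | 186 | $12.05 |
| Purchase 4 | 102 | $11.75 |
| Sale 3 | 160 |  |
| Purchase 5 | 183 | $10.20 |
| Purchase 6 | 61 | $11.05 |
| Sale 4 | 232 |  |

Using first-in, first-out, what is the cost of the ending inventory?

Sale 1 (117) [FIFO — oldest first]: 103 @ $11.10 + 14 @ $13.45 = $1,331.60
Sale 2 (376) [FIFO — oldest first]: 220 @ $13.45 + 156 @ $12.25 = $4,870.00
Sale 3 (160) [FIFO — oldest first]: 83 @ $12.25 + 77 @ $12.05 = $1,944.60
Sale 4 (232) [FIFO — oldest first]: 109 @ $12.05 + 102 @ $11.75 + 21 @ $10.20 = $2,726.15
Total COGS = $1,331.60 + $4,870.00 + $1,944.60 + $2,726.15 = $10,872.35
Ending inventory: 162 @ $10.20 + 61 @ $11.05 = $2,326.45

Ending inventory = $2,326.45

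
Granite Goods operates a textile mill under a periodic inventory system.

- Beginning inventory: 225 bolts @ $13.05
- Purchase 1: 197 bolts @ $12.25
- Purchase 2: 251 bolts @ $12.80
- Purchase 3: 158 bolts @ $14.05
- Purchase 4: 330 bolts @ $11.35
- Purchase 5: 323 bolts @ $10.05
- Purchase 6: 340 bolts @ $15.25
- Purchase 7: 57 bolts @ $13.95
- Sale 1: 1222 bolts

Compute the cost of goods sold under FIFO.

Sale 1 (1222) [FIFO — oldest first]: 225 @ $13.05 + 197 @ $12.25 + 251 @ $12.80 + 158 @ $14.05 + 330 @ $11.35 + 61 @ $10.05 = $15,140.75
Ending inventory: 262 @ $10.05 + 340 @ $15.25 + 57 @ $13.95 = $8,613.25

COGS = $15,140.75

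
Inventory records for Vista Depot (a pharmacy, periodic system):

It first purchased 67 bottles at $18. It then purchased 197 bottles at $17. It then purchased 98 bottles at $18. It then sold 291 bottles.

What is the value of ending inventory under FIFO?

Ending inventory = $1,278

Sale 1 (291) [FIFO — oldest first]: 67 @ $18 + 197 @ $17 + 27 @ $18 = $5,041
Ending inventory: 71 @ $18 = $1,278
Check: goods available $6,319 = COGS $5,041 + ending $1,278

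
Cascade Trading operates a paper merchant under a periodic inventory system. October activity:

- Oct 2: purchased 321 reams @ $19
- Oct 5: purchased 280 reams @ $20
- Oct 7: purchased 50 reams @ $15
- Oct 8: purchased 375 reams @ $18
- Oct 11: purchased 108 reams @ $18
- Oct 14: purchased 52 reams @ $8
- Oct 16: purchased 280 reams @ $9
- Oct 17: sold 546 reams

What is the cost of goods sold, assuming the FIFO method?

Oct 17, 546 sold [FIFO — oldest first]: 321 @ $19 + 225 @ $20 = $10,599
Ending inventory: 55 @ $20 + 50 @ $15 + 375 @ $18 + 108 @ $18 + 52 @ $8 + 280 @ $9 = $13,480
Check: goods available $24,079 = COGS $10,599 + ending $13,480

COGS = $10,599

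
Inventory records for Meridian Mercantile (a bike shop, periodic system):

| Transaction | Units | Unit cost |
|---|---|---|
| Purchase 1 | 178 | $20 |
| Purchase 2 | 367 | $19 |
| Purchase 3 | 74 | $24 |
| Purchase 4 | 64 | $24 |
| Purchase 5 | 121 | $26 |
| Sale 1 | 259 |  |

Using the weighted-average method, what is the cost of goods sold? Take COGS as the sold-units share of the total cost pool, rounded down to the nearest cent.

COGS = $5,473.46

Sale 1, sell 259: 259/804 × $16,991.00 → $5,473.46
Ending inventory (cost pool remaining) = $11,517.54
Check: goods available $16,991.00 = COGS $5,473.46 + ending $11,517.54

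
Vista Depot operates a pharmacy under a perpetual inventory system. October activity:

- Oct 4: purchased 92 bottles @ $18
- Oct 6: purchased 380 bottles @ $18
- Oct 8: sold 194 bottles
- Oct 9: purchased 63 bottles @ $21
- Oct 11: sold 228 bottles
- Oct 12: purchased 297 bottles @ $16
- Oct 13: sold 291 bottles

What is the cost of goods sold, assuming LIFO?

Oct 8, 194 sold [LIFO — newest first]: 194 @ $18 = $3,492
Oct 11, 228 sold [LIFO — newest first]: 63 @ $21 + 165 @ $18 = $4,293
Oct 13, 291 sold [LIFO — newest first]: 291 @ $16 = $4,656
Total COGS = $3,492 + $4,293 + $4,656 = $12,441
Ending inventory: 92 @ $18 + 21 @ $18 + 6 @ $16 = $2,130

COGS = $12,441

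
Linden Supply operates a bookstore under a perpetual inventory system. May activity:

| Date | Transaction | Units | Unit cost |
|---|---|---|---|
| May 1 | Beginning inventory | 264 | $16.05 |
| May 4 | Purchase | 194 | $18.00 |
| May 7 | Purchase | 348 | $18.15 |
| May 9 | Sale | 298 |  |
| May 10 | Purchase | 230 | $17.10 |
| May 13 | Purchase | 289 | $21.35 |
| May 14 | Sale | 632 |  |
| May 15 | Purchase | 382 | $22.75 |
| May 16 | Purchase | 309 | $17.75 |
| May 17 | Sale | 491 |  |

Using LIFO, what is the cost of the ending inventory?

Ending inventory = $11,145.20

May 9, 298 sold [LIFO — newest first]: 298 @ $18.15 = $5,408.70
May 14, 632 sold [LIFO — newest first]: 289 @ $21.35 + 230 @ $17.10 + 50 @ $18.15 + 63 @ $18.00 = $12,144.65
May 17, 491 sold [LIFO — newest first]: 309 @ $17.75 + 182 @ $22.75 = $9,625.25
Total COGS = $5,408.70 + $12,144.65 + $9,625.25 = $27,178.60
Ending inventory: 264 @ $16.05 + 131 @ $18.00 + 200 @ $22.75 = $11,145.20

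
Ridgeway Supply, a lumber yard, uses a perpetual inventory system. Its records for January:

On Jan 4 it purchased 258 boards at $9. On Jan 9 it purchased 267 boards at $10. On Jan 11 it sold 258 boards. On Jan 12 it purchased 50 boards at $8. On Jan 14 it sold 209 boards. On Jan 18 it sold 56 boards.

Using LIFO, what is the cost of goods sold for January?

COGS = $4,924

Jan 11, 258 sold [LIFO — newest first]: 258 @ $10 = $2,580
Jan 14, 209 sold [LIFO — newest first]: 50 @ $8 + 9 @ $10 + 150 @ $9 = $1,840
Jan 18, 56 sold [LIFO — newest first]: 56 @ $9 = $504
Total COGS = $2,580 + $1,840 + $504 = $4,924
Ending inventory: 52 @ $9 = $468
Check: goods available $5,392 = COGS $4,924 + ending $468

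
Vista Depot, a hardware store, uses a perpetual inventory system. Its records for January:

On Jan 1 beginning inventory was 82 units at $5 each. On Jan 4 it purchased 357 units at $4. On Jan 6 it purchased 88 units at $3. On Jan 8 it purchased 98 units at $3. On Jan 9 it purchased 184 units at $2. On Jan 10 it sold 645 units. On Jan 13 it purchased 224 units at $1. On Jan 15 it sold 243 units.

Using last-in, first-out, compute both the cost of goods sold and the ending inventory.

Jan 10, 645 sold [LIFO — newest first]: 184 @ $2 + 98 @ $3 + 88 @ $3 + 275 @ $4 = $2,026
Jan 15, 243 sold [LIFO — newest first]: 224 @ $1 + 19 @ $4 = $300
Total COGS = $2,026 + $300 = $2,326
Ending inventory: 82 @ $5 + 63 @ $4 = $662

COGS = $2,326; ending inventory = $662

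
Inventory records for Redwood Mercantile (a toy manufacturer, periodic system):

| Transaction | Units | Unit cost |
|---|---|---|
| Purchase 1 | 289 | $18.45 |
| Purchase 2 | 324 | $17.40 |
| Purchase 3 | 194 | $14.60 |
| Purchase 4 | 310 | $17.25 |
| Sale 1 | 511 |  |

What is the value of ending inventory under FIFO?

Ending inventory = $9,954.70

Sale 1 (511) [FIFO — oldest first]: 289 @ $18.45 + 222 @ $17.40 = $9,194.85
Ending inventory: 102 @ $17.40 + 194 @ $14.60 + 310 @ $17.25 = $9,954.70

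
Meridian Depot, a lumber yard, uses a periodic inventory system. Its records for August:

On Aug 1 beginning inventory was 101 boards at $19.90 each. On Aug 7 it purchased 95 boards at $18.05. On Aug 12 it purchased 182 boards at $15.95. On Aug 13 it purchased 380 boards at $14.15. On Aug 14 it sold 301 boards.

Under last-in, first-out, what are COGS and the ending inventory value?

COGS = $4,259.15; ending inventory = $7,745.40

Aug 14, 301 sold [LIFO — newest first]: 301 @ $14.15 = $4,259.15
Ending inventory: 101 @ $19.90 + 95 @ $18.05 + 182 @ $15.95 + 79 @ $14.15 = $7,745.40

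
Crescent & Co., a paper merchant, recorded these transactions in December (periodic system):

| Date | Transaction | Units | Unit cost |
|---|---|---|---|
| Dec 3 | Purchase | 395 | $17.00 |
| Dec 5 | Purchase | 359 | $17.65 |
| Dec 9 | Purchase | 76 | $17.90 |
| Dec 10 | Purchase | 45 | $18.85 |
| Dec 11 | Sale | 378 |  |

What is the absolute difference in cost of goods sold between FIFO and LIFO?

$318.70

FIFO COGS: 378 @ $17.00 = $6,426.00
LIFO COGS: 45 @ $18.85 + 76 @ $17.90 + 257 @ $17.65 = $6,744.70
Difference = |$6,426.00 − $6,744.70| = $318.70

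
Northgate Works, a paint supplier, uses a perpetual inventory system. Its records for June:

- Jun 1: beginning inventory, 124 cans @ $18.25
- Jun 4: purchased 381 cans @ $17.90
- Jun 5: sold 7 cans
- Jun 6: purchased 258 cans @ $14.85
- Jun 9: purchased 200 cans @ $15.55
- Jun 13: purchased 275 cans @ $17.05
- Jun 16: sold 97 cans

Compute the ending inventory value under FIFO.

Jun 5, 7 sold [FIFO — oldest first]: 7 @ $18.25 = $127.75
Jun 16, 97 sold [FIFO — oldest first]: 97 @ $18.25 = $1,770.25
Total COGS = $127.75 + $1,770.25 = $1,898.00
Ending inventory: 20 @ $18.25 + 381 @ $17.90 + 258 @ $14.85 + 200 @ $15.55 + 275 @ $17.05 = $18,814.95

Ending inventory = $18,814.95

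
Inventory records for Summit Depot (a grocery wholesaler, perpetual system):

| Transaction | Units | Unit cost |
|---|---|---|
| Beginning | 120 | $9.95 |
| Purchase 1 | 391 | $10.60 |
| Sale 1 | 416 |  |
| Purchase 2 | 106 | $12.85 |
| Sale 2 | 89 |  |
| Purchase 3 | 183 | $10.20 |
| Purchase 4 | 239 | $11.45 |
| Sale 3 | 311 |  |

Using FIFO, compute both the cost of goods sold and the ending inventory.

Sale 1 (416) [FIFO — oldest first]: 120 @ $9.95 + 296 @ $10.60 = $4,331.60
Sale 2 (89) [FIFO — oldest first]: 89 @ $10.60 = $943.40
Sale 3 (311) [FIFO — oldest first]: 6 @ $10.60 + 106 @ $12.85 + 183 @ $10.20 + 16 @ $11.45 = $3,475.50
Total COGS = $4,331.60 + $943.40 + $3,475.50 = $8,750.50
Ending inventory: 223 @ $11.45 = $2,553.35
Check: goods available $11,303.85 = COGS $8,750.50 + ending $2,553.35

COGS = $8,750.50; ending inventory = $2,553.35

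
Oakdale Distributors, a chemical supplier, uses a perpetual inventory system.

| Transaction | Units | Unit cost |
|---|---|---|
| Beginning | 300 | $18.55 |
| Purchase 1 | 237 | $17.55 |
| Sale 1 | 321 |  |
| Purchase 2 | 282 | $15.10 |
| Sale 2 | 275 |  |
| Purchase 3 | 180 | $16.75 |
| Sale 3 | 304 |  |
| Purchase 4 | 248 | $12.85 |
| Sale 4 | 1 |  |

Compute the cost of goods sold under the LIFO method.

COGS = $15,173.95

Sale 1 (321) [LIFO — newest first]: 237 @ $17.55 + 84 @ $18.55 = $5,717.55
Sale 2 (275) [LIFO — newest first]: 275 @ $15.10 = $4,152.50
Sale 3 (304) [LIFO — newest first]: 180 @ $16.75 + 7 @ $15.10 + 117 @ $18.55 = $5,291.05
Sale 4 (1) [LIFO — newest first]: 1 @ $12.85 = $12.85
Total COGS = $5,717.55 + $4,152.50 + $5,291.05 + $12.85 = $15,173.95
Ending inventory: 99 @ $18.55 + 247 @ $12.85 = $5,010.40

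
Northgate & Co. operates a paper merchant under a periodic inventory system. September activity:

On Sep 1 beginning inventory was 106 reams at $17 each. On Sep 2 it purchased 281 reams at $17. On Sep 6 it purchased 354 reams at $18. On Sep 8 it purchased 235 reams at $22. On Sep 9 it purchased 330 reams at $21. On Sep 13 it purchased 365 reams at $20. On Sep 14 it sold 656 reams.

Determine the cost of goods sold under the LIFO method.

COGS = $13,411

Sep 14, 656 sold [LIFO — newest first]: 365 @ $20 + 291 @ $21 = $13,411
Ending inventory: 106 @ $17 + 281 @ $17 + 354 @ $18 + 235 @ $22 + 39 @ $21 = $18,940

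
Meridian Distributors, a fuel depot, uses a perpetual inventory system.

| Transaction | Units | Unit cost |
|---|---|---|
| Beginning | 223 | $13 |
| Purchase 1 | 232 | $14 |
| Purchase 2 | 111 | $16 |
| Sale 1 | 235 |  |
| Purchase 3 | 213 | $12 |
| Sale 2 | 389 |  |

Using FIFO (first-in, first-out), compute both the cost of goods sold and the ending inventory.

Sale 1 (235) [FIFO — oldest first]: 223 @ $13 + 12 @ $14 = $3,067
Sale 2 (389) [FIFO — oldest first]: 220 @ $14 + 111 @ $16 + 58 @ $12 = $5,552
Total COGS = $3,067 + $5,552 = $8,619
Ending inventory: 155 @ $12 = $1,860
Check: goods available $10,479 = COGS $8,619 + ending $1,860

COGS = $8,619; ending inventory = $1,860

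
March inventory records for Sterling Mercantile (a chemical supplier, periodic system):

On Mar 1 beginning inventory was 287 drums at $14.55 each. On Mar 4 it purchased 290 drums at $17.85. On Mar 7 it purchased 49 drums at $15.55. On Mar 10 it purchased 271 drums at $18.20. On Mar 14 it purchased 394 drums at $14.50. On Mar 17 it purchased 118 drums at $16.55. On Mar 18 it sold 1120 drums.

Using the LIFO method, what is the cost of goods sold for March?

Mar 18, 1120 sold [LIFO — newest first]: 118 @ $16.55 + 394 @ $14.50 + 271 @ $18.20 + 49 @ $15.55 + 288 @ $17.85 = $18,500.85
Ending inventory: 287 @ $14.55 + 2 @ $17.85 = $4,211.55

COGS = $18,500.85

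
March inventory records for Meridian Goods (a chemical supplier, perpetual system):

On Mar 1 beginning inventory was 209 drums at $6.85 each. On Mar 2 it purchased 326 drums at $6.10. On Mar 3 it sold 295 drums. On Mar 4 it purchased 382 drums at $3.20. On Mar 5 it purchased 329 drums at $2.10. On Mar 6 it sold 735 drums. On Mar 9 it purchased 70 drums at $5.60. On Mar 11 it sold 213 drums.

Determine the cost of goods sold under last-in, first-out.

Mar 3, 295 sold [LIFO — newest first]: 295 @ $6.10 = $1,799.50
Mar 6, 735 sold [LIFO — newest first]: 329 @ $2.10 + 382 @ $3.20 + 24 @ $6.10 = $2,059.70
Mar 11, 213 sold [LIFO — newest first]: 70 @ $5.60 + 7 @ $6.10 + 136 @ $6.85 = $1,366.30
Total COGS = $1,799.50 + $2,059.70 + $1,366.30 = $5,225.50
Ending inventory: 73 @ $6.85 = $500.05

COGS = $5,225.50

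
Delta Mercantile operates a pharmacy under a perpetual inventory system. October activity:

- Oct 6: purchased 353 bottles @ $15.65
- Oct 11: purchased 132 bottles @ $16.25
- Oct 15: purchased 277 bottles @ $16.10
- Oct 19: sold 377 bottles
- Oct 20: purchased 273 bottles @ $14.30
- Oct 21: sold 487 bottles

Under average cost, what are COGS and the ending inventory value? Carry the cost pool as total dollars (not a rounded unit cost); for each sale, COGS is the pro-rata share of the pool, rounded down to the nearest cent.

COGS = $13,425.91; ending inventory = $2,607.14

After Oct 6: 353 on hand, pool $5,524.45 (≈ $15.6500 each)
After Oct 11: 485 on hand, pool $7,669.45 (≈ $15.8133 each)
After Oct 15: 762 on hand, pool $12,129.15 (≈ $15.9175 each)
Oct 19, sell 377: 377/762 × $12,129.15 → $6,000.90
After Oct 20: 658 on hand, pool $10,032.15 (≈ $15.2464 each)
Oct 21, sell 487: 487/658 × $10,032.15 → $7,425.01
Total COGS = $6,000.90 + $7,425.01 = $13,425.91
Ending inventory (cost pool remaining) = $2,607.14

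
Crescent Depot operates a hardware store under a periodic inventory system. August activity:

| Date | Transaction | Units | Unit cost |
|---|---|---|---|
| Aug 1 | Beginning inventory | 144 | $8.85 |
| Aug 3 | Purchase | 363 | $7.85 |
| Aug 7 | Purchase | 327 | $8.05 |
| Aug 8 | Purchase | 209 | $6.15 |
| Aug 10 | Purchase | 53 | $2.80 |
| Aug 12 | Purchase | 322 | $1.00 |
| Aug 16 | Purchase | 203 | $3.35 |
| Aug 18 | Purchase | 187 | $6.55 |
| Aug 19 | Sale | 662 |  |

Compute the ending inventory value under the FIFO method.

Aug 19, 662 sold [FIFO — oldest first]: 144 @ $8.85 + 363 @ $7.85 + 155 @ $8.05 = $5,371.70
Ending inventory: 172 @ $8.05 + 209 @ $6.15 + 53 @ $2.80 + 322 @ $1.00 + 203 @ $3.35 + 187 @ $6.55 = $5,045.25
Check: goods available $10,416.95 = COGS $5,371.70 + ending $5,045.25

Ending inventory = $5,045.25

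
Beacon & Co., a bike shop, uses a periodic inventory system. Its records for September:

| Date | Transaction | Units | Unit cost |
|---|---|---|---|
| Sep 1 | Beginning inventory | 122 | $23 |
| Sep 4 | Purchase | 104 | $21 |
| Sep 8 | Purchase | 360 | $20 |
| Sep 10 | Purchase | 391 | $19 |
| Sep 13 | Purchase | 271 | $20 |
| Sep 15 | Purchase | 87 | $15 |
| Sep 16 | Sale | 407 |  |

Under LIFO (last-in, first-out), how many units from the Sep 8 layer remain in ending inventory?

Sep 16, 407 sold [LIFO — newest first]: 87 @ $15 + 271 @ $20 + 49 @ $19 = $7,656
Ending inventory: 122 @ $23 + 104 @ $21 + 360 @ $20 + 342 @ $19 = $18,688
Check: goods available $26,344 = COGS $7,656 + ending $18,688

360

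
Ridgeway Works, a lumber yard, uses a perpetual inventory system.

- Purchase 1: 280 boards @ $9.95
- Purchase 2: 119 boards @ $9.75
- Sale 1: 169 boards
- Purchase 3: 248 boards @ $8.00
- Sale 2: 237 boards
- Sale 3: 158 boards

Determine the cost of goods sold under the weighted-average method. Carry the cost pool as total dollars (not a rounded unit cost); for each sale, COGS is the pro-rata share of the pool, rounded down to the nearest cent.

After Purchase 1: 280 on hand, pool $2,786.00 (≈ $9.9500 each)
After Purchase 2: 399 on hand, pool $3,946.25 (≈ $9.8904 each)
Sale 1, sell 169: 169/399 × $3,946.25 → $1,671.46
After Purchase 3: 478 on hand, pool $4,258.79 (≈ $8.9096 each)
Sale 2, sell 237: 237/478 × $4,258.79 → $2,111.57
Sale 3, sell 158: 158/241 × $2,147.22 → $1,407.72
Total COGS = $1,671.46 + $2,111.57 + $1,407.72 = $5,190.75
Ending inventory (cost pool remaining) = $739.50

COGS = $5,190.75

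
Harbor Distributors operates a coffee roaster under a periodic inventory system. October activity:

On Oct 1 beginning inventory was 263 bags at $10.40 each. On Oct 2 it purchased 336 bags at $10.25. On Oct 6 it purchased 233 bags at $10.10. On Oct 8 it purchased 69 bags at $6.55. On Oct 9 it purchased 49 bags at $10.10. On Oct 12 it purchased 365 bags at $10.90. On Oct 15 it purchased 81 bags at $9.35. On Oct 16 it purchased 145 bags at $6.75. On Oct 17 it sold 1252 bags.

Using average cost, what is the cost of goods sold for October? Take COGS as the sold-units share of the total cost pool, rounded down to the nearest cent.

COGS = $12,344.46

Oct 17, sell 1252: 1252/1541 × $15,193.95 → $12,344.46
Ending inventory (cost pool remaining) = $2,849.49
Check: goods available $15,193.95 = COGS $12,344.46 + ending $2,849.49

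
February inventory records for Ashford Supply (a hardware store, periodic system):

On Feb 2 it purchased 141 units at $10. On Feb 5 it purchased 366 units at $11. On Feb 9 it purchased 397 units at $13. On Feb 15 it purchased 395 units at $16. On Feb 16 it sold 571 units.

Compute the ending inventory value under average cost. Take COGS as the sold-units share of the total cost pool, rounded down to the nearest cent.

Ending inventory = $9,480.82

Feb 16, sell 571: 571/1299 × $16,917.00 → $7,436.18
Ending inventory (cost pool remaining) = $9,480.82
Check: goods available $16,917.00 = COGS $7,436.18 + ending $9,480.82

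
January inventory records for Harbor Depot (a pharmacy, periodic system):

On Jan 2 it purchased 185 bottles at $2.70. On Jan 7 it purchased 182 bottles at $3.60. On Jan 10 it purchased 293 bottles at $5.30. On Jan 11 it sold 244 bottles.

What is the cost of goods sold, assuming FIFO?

Jan 11, 244 sold [FIFO — oldest first]: 185 @ $2.70 + 59 @ $3.60 = $711.90
Ending inventory: 123 @ $3.60 + 293 @ $5.30 = $1,995.70
Check: goods available $2,707.60 = COGS $711.90 + ending $1,995.70

COGS = $711.90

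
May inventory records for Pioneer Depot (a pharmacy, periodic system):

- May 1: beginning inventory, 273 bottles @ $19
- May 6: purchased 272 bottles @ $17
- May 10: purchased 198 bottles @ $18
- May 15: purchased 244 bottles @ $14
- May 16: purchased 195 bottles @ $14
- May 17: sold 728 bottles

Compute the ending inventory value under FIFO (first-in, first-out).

May 17, 728 sold [FIFO — oldest first]: 273 @ $19 + 272 @ $17 + 183 @ $18 = $13,105
Ending inventory: 15 @ $18 + 244 @ $14 + 195 @ $14 = $6,416

Ending inventory = $6,416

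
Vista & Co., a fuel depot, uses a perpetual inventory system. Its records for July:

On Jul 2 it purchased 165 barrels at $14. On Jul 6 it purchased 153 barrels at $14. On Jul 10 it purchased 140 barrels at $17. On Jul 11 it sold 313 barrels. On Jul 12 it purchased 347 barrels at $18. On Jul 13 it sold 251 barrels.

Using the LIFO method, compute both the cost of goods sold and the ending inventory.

COGS = $9,320; ending inventory = $3,758

Jul 11, 313 sold [LIFO — newest first]: 140 @ $17 + 153 @ $14 + 20 @ $14 = $4,802
Jul 13, 251 sold [LIFO — newest first]: 251 @ $18 = $4,518
Total COGS = $4,802 + $4,518 = $9,320
Ending inventory: 145 @ $14 + 96 @ $18 = $3,758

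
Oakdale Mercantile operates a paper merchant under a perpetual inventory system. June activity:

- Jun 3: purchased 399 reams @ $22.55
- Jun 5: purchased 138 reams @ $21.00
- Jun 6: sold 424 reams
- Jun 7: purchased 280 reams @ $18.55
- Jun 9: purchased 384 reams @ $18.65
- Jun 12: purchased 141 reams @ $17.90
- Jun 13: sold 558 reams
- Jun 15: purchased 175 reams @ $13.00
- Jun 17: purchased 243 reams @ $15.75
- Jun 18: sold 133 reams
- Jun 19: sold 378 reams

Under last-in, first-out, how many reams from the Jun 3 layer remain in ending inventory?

Jun 6, 424 sold [LIFO — newest first]: 138 @ $21.00 + 286 @ $22.55 = $9,347.30
Jun 13, 558 sold [LIFO — newest first]: 141 @ $17.90 + 384 @ $18.65 + 33 @ $18.55 = $10,297.65
Jun 18, 133 sold [LIFO — newest first]: 133 @ $15.75 = $2,094.75
Jun 19, 378 sold [LIFO — newest first]: 110 @ $15.75 + 175 @ $13.00 + 93 @ $18.55 = $5,732.65
Total COGS = $9,347.30 + $10,297.65 + $2,094.75 + $5,732.65 = $27,472.35
Ending inventory: 113 @ $22.55 + 154 @ $18.55 = $5,404.85
Check: goods available $32,877.20 = COGS $27,472.35 + ending $5,404.85

113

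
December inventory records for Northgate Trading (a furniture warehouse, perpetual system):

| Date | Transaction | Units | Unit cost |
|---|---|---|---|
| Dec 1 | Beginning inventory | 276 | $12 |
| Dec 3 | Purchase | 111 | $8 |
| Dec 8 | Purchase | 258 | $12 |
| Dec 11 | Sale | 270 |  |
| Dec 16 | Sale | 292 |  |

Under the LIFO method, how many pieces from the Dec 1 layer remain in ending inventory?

Dec 11, 270 sold [LIFO — newest first]: 258 @ $12 + 12 @ $8 = $3,192
Dec 16, 292 sold [LIFO — newest first]: 99 @ $8 + 193 @ $12 = $3,108
Total COGS = $3,192 + $3,108 = $6,300
Ending inventory: 83 @ $12 = $996

83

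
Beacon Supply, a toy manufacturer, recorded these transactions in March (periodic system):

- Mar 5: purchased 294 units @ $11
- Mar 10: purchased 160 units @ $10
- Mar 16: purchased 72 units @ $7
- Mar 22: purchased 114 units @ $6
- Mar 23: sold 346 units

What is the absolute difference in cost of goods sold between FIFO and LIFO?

FIFO COGS: 294 @ $11 + 52 @ $10 = $3,754
LIFO COGS: 114 @ $6 + 72 @ $7 + 160 @ $10 = $2,788
Difference = |$3,754 − $2,788| = $966

$966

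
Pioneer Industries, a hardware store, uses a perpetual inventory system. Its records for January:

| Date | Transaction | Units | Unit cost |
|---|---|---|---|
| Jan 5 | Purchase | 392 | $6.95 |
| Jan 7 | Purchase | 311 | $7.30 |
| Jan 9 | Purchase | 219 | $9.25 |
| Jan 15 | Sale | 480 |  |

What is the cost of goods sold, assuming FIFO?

COGS = $3,366.80

Jan 15, 480 sold [FIFO — oldest first]: 392 @ $6.95 + 88 @ $7.30 = $3,366.80
Ending inventory: 223 @ $7.30 + 219 @ $9.25 = $3,653.65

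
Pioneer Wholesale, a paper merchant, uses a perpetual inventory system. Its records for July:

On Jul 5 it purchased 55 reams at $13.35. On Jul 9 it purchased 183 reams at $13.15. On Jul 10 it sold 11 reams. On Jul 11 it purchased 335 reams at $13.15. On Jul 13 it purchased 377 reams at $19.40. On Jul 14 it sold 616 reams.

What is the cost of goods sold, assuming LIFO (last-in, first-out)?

Jul 10, 11 sold [LIFO — newest first]: 11 @ $13.15 = $144.65
Jul 14, 616 sold [LIFO — newest first]: 377 @ $19.40 + 239 @ $13.15 = $10,456.65
Total COGS = $144.65 + $10,456.65 = $10,601.30
Ending inventory: 55 @ $13.35 + 172 @ $13.15 + 96 @ $13.15 = $4,258.45
Check: goods available $14,859.75 = COGS $10,601.30 + ending $4,258.45

COGS = $10,601.30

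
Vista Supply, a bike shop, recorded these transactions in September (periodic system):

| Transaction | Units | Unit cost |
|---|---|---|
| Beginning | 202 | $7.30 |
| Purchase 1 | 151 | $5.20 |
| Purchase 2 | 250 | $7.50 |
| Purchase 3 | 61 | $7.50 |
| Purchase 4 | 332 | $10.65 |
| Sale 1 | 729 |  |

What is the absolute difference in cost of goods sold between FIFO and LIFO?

$1,030.95

FIFO COGS: 202 @ $7.30 + 151 @ $5.20 + 250 @ $7.50 + 61 @ $7.50 + 65 @ $10.65 = $5,284.55
LIFO COGS: 332 @ $10.65 + 61 @ $7.50 + 250 @ $7.50 + 86 @ $5.20 = $6,315.50
Difference = |$5,284.55 − $6,315.50| = $1,030.95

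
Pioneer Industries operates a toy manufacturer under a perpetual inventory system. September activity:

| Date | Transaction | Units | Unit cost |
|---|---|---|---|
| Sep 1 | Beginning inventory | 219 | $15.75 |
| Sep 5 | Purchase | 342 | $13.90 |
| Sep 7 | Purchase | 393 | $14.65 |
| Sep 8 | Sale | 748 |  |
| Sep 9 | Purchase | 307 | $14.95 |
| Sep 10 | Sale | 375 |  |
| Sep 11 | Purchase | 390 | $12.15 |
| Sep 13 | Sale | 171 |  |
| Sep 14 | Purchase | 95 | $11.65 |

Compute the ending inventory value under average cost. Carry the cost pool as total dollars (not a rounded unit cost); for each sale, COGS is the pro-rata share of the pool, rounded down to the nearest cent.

After Sep 1: 219 on hand, pool $3,449.25 (≈ $15.7500 each)
After Sep 5: 561 on hand, pool $8,203.05 (≈ $14.6222 each)
After Sep 7: 954 on hand, pool $13,960.50 (≈ $14.6336 each)
Sep 8, sell 748: 748/954 × $13,960.50 → $10,945.96
After Sep 9: 513 on hand, pool $7,604.19 (≈ $14.8230 each)
Sep 10, sell 375: 375/513 × $7,604.19 → $5,558.61
After Sep 11: 528 on hand, pool $6,784.08 (≈ $12.8486 each)
Sep 13, sell 171: 171/528 × $6,784.08 → $2,197.11
After Sep 14: 452 on hand, pool $5,693.72 (≈ $12.5967 each)
Total COGS = $10,945.96 + $5,558.61 + $2,197.11 = $18,701.68
Ending inventory (cost pool remaining) = $5,693.72
Check: goods available $24,395.40 = COGS $18,701.68 + ending $5,693.72

Ending inventory = $5,693.72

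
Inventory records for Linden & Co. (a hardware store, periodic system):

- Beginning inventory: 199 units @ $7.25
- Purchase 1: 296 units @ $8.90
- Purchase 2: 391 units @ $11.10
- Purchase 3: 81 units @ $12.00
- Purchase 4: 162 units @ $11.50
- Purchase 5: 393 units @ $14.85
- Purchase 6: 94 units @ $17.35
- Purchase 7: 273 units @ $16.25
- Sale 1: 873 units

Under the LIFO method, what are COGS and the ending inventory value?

COGS = $13,202.70; ending inventory = $9,952.75

Sale 1 (873) [LIFO — newest first]: 273 @ $16.25 + 94 @ $17.35 + 393 @ $14.85 + 113 @ $11.50 = $13,202.70
Ending inventory: 199 @ $7.25 + 296 @ $8.90 + 391 @ $11.10 + 81 @ $12.00 + 49 @ $11.50 = $9,952.75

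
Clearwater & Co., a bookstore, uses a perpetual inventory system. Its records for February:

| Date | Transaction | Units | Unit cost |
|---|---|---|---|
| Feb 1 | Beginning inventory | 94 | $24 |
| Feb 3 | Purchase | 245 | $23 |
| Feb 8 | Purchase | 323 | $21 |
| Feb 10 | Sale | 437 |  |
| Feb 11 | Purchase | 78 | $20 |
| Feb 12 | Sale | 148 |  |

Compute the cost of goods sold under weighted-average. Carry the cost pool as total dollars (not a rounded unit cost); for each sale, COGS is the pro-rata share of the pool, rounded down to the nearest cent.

After Feb 1: 94 on hand, pool $2,256.00 (≈ $24.0000 each)
After Feb 3: 339 on hand, pool $7,891.00 (≈ $23.2773 each)
After Feb 8: 662 on hand, pool $14,674.00 (≈ $22.1662 each)
Feb 10, sell 437: 437/662 × $14,674.00 → $9,686.61
After Feb 11: 303 on hand, pool $6,547.39 (≈ $21.6085 each)
Feb 12, sell 148: 148/303 × $6,547.39 → $3,198.06
Total COGS = $9,686.61 + $3,198.06 = $12,884.67
Ending inventory (cost pool remaining) = $3,349.33

COGS = $12,884.67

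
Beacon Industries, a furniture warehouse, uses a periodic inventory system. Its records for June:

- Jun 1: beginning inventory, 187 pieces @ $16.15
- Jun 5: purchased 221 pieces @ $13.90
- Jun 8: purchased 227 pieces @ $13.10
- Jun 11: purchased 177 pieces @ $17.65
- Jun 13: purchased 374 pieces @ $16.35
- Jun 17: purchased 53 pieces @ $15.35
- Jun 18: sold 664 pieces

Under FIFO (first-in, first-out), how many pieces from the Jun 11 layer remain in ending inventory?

Jun 18, 664 sold [FIFO — oldest first]: 187 @ $16.15 + 221 @ $13.90 + 227 @ $13.10 + 29 @ $17.65 = $9,577.50
Ending inventory: 148 @ $17.65 + 374 @ $16.35 + 53 @ $15.35 = $9,540.65

148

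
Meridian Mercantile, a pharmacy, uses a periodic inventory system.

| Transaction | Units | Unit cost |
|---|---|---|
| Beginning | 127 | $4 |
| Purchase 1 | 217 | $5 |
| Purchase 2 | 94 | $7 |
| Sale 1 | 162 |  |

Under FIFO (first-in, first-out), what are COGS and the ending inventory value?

Sale 1 (162) [FIFO — oldest first]: 127 @ $4 + 35 @ $5 = $683
Ending inventory: 182 @ $5 + 94 @ $7 = $1,568

COGS = $683; ending inventory = $1,568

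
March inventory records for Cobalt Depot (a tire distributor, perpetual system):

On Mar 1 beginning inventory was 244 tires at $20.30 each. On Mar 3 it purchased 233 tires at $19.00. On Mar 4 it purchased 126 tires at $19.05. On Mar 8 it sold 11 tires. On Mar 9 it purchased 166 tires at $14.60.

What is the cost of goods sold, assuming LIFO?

Mar 8, 11 sold [LIFO — newest first]: 11 @ $19.05 = $209.55
Ending inventory: 244 @ $20.30 + 233 @ $19.00 + 115 @ $19.05 + 166 @ $14.60 = $13,994.55

COGS = $209.55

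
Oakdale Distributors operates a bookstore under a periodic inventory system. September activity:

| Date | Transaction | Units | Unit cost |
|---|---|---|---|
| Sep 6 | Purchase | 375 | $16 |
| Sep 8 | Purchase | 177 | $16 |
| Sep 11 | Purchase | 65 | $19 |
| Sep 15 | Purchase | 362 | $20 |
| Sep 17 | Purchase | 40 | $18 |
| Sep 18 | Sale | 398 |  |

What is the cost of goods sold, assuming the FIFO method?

COGS = $6,368

Sep 18, 398 sold [FIFO — oldest first]: 375 @ $16 + 23 @ $16 = $6,368
Ending inventory: 154 @ $16 + 65 @ $19 + 362 @ $20 + 40 @ $18 = $11,659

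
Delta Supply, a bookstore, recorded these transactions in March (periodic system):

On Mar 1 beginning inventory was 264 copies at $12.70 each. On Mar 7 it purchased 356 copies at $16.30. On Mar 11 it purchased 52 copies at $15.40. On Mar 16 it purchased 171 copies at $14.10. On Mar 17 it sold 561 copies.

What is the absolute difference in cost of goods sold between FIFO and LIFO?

FIFO COGS: 264 @ $12.70 + 297 @ $16.30 = $8,193.90
LIFO COGS: 171 @ $14.10 + 52 @ $15.40 + 338 @ $16.30 = $8,721.30
Difference = |$8,193.90 − $8,721.30| = $527.40

$527.40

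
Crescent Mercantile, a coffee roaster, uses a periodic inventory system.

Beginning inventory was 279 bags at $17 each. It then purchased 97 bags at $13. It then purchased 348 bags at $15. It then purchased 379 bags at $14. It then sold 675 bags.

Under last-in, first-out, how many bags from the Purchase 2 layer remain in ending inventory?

52

Sale 1 (675) [LIFO — newest first]: 379 @ $14 + 296 @ $15 = $9,746
Ending inventory: 279 @ $17 + 97 @ $13 + 52 @ $15 = $6,784
Check: goods available $16,530 = COGS $9,746 + ending $6,784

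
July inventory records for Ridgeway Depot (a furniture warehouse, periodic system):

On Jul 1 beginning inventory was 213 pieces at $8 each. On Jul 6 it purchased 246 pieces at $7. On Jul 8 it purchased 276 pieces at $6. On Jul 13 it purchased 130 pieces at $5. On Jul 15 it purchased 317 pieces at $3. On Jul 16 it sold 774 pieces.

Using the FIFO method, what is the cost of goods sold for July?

Jul 16, 774 sold [FIFO — oldest first]: 213 @ $8 + 246 @ $7 + 276 @ $6 + 39 @ $5 = $5,277
Ending inventory: 91 @ $5 + 317 @ $3 = $1,406

COGS = $5,277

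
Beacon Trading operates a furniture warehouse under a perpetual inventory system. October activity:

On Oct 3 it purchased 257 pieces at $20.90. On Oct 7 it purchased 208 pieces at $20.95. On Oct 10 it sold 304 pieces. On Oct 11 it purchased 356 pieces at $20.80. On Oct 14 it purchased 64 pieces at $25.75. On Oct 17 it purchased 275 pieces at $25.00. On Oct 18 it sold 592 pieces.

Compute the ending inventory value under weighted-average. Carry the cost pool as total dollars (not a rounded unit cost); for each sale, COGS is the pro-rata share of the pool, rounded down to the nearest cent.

After Oct 3: 257 on hand, pool $5,371.30 (≈ $20.9000 each)
After Oct 7: 465 on hand, pool $9,728.90 (≈ $20.9224 each)
Oct 10, sell 304: 304/465 × $9,728.90 → $6,360.39
After Oct 11: 517 on hand, pool $10,773.31 (≈ $20.8381 each)
After Oct 14: 581 on hand, pool $12,421.31 (≈ $21.3792 each)
After Oct 17: 856 on hand, pool $19,296.31 (≈ $22.5424 each)
Oct 18, sell 592: 592/856 × $19,296.31 → $13,345.11
Total COGS = $6,360.39 + $13,345.11 = $19,705.50
Ending inventory (cost pool remaining) = $5,951.20

Ending inventory = $5,951.20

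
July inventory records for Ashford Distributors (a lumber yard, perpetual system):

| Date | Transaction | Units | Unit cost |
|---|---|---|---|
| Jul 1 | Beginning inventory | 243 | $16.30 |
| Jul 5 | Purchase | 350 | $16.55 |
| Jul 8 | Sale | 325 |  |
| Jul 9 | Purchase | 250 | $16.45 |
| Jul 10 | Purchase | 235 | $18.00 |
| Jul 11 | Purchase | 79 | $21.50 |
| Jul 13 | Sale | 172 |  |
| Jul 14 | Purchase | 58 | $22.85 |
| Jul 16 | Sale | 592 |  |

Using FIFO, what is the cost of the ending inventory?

Ending inventory = $2,787.30

Jul 8, 325 sold [FIFO — oldest first]: 243 @ $16.30 + 82 @ $16.55 = $5,318.00
Jul 13, 172 sold [FIFO — oldest first]: 172 @ $16.55 = $2,846.60
Jul 16, 592 sold [FIFO — oldest first]: 96 @ $16.55 + 250 @ $16.45 + 235 @ $18.00 + 11 @ $21.50 = $10,167.80
Total COGS = $5,318.00 + $2,846.60 + $10,167.80 = $18,332.40
Ending inventory: 68 @ $21.50 + 58 @ $22.85 = $2,787.30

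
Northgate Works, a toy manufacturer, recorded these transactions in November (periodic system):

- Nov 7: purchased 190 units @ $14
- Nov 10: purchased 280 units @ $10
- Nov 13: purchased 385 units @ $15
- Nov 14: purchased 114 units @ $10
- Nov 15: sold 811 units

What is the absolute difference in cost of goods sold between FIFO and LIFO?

$412

FIFO COGS: 190 @ $14 + 280 @ $10 + 341 @ $15 = $10,575
LIFO COGS: 114 @ $10 + 385 @ $15 + 280 @ $10 + 32 @ $14 = $10,163
Difference = |$10,575 − $10,163| = $412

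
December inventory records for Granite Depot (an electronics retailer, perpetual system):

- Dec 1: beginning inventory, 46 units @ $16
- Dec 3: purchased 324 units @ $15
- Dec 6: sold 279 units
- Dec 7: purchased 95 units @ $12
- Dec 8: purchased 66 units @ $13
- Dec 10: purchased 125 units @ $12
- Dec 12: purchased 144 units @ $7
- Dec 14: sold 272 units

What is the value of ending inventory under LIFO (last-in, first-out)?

Dec 6, 279 sold [LIFO — newest first]: 279 @ $15 = $4,185
Dec 14, 272 sold [LIFO — newest first]: 144 @ $7 + 125 @ $12 + 3 @ $13 = $2,547
Total COGS = $4,185 + $2,547 = $6,732
Ending inventory: 46 @ $16 + 45 @ $15 + 95 @ $12 + 63 @ $13 = $3,370

Ending inventory = $3,370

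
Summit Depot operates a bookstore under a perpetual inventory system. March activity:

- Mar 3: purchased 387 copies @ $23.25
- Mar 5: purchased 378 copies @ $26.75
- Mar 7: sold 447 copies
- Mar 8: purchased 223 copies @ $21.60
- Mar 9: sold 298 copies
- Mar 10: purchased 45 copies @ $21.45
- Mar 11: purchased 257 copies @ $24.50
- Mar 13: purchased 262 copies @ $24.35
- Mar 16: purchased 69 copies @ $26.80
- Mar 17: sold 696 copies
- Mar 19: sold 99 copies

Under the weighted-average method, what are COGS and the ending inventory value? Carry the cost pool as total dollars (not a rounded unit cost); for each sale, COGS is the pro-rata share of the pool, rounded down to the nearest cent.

COGS = $37,454.37; ending inventory = $1,962.33

After Mar 3: 387 on hand, pool $8,997.75 (≈ $23.2500 each)
After Mar 5: 765 on hand, pool $19,109.25 (≈ $24.9794 each)
Mar 7, sell 447: 447/765 × $19,109.25 → $11,165.79
After Mar 8: 541 on hand, pool $12,760.26 (≈ $23.5864 each)
Mar 9, sell 298: 298/541 × $12,760.26 → $7,028.75
After Mar 10: 288 on hand, pool $6,696.76 (≈ $23.2526 each)
After Mar 11: 545 on hand, pool $12,993.26 (≈ $23.8408 each)
After Mar 13: 807 on hand, pool $19,372.96 (≈ $24.0061 each)
After Mar 16: 876 on hand, pool $21,222.16 (≈ $24.2262 each)
Mar 17, sell 696: 696/876 × $21,222.16 → $16,861.44
Mar 19, sell 99: 99/180 × $4,360.72 → $2,398.39
Total COGS = $11,165.79 + $7,028.75 + $16,861.44 + $2,398.39 = $37,454.37
Ending inventory (cost pool remaining) = $1,962.33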